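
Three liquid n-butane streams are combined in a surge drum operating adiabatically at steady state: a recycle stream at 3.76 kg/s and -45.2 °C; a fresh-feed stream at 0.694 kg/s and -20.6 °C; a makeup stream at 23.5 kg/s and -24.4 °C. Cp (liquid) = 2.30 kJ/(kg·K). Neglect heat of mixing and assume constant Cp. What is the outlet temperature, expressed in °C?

Energy balance with Q = 0: Σ ṁᵢCp,ᵢ(T_out − Tᵢ) = 0
Σ ṁᵢCp,ᵢTᵢ = 3.76×2.30×-45.2 + 0.694×2.30×-20.6 + 23.5×2.30×-24.4 = -1742.6
Σ ṁᵢCp,ᵢ = 3.76×2.30 + 0.694×2.30 + 23.5×2.30 = 64.294
T_out = -1742.6 / 64.294 = -27.103 °C

T_out = -27.1 °C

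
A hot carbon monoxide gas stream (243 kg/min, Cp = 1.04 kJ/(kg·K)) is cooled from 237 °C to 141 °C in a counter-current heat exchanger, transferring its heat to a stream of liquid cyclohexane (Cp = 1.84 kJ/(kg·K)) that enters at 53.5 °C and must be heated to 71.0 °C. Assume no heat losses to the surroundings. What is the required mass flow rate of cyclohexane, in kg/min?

Heat released by hot stream: Q = 243 × 1.04 × (237 − 141) = 24261 kJ/min
Energy balance on cold side (adiabatic exchanger): Q = ṁ_c·Cp_c·(T_c,out − T_c,in)
ṁ_c = 24261 / [1.84 × (71.0 − 53.5)] = 753.45 kg/min

ṁ_c = 753 kg/min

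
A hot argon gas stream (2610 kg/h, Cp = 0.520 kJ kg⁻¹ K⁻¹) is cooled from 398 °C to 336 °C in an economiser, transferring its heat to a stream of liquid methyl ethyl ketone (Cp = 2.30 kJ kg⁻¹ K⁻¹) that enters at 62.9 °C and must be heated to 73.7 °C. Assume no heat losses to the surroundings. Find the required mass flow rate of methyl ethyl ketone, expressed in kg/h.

Heat released by hot stream: Q = 2610 × 0.520 × (398 − 336) = 84146 kJ/h
Energy balance on cold side (adiabatic exchanger): Q = ṁ_c·Cp_c·(T_c,out − T_c,in)
ṁ_c = 84146 / [2.30 × (73.7 − 62.9)] = 3387.5 kg/h

ṁ_c = 3390 kg/h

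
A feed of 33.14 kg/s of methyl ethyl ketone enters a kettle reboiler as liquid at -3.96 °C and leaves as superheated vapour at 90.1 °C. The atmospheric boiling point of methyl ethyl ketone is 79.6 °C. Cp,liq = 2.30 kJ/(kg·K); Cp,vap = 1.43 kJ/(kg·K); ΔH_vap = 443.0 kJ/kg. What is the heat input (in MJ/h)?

liquid -3.96→79.6 °C: 192.19 kJ/kg
vaporisation at 79.6 °C: 443 kJ/kg
vapour 79.6→90.1 °C: 15.015 kJ/kg
Δh = 192.19 + 443 + 15.015 = 650.2 kJ/kg
Q = ṁ·Δh = 33.14 kg/s × 650.2 kJ/kg = 21548 kJ/s
|Q| = 21548 kW = 77572 MJ/h

Q = 77600 MJ/h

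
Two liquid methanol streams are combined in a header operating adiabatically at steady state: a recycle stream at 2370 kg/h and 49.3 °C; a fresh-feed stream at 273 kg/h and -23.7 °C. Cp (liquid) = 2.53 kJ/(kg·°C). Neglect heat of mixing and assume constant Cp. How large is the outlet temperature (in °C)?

T_out = 41.8 °C

No heat crosses the boundary, so H_out = H_in.
T_out = Σ ṁᵢCp,ᵢTᵢ / Σ ṁᵢCp,ᵢ
      = 279240 / 6686.8 = 41.76 °C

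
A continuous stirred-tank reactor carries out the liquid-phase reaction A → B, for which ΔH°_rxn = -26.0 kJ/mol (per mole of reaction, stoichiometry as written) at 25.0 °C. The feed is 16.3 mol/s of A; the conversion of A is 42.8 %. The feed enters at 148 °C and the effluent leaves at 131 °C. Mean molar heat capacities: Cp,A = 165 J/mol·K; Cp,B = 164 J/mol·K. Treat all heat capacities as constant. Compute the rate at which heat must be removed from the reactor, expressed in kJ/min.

Extent of reaction ξ = 0.428 × 16.3 = 6.9764 mol/s
Reaction term: ξ·ΔH°_rxn = 6.9764 × -26.0 = -181.39 kJ/s
Sensible, feed 148→25 °C: -330.81 kJ/s
Outlet flows (mol/s): A 9.3236, B 6.9764
Sensible, products 25→131 °C: 284.35 kJ/s
Q = ΔH = -227.85 kJ/s = -227.85 kW
Heat removed = 13671 kJ/min

Q_out = 13700 kJ/min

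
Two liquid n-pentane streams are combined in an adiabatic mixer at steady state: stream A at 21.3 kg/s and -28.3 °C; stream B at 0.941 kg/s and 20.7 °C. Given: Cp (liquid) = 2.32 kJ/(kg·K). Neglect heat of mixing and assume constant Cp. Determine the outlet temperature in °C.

T_out = -26.2 °C

Adiabatic, steady state ⇒ Σ ṁᵢCp,ᵢ(T_out − Tᵢ) = 0
T_out = Σ ṁᵢCp,ᵢTᵢ / Σ ṁᵢCp,ᵢ
      = -1353.3 / 51.599 = -26.227 °C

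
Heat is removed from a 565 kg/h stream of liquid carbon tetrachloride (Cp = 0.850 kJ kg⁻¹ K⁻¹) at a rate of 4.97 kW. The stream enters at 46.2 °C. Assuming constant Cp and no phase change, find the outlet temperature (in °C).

T_out = 8.94 °C

Q = 4.97 kW = 17892 kJ/h
ΔT = Q/(ṁ·Cp) = 17892/(565×0.850) = 37.256 K
T_out = 46.2 − 37.256 = 8.9444 °C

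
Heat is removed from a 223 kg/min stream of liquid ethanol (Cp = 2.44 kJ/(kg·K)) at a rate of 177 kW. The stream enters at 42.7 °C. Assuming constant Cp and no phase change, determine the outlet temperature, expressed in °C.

T_out = 23.2 °C

Q = 177 kW = 10620 kJ/min
ΔT = Q/(ṁ·Cp) = 10620/(223×2.44) = 19.518 K
T_out = 42.7 − 19.518 = 23.182 °C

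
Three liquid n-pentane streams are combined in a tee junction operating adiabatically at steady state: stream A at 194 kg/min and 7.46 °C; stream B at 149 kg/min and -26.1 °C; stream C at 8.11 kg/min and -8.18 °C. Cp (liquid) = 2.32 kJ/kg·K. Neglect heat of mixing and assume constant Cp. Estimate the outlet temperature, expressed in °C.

T_out = -7.14 °C

Adiabatic, steady state ⇒ Σ ṁᵢCp,ᵢ(T_out − Tᵢ) = 0
T_out = Σ ṁᵢCp,ᵢTᵢ / Σ ṁᵢCp,ᵢ
      = -5818.6 / 814.58 = -7.1431 °C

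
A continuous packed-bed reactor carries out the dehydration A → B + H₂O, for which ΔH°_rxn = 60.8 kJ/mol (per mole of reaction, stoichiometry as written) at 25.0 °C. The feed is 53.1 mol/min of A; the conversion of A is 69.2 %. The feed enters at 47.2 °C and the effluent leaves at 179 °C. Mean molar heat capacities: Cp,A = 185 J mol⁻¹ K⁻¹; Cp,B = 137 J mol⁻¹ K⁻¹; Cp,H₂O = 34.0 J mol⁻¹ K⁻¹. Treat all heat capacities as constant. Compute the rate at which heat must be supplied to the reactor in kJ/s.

Extent of reaction ξ = 0.692 × 53.1 = 36.745 mol/min
Reaction term: ξ·ΔH°_rxn = 36.745 × 60.8 = 2234.1 kJ/min
Sensible, feed 47.2→25 °C: -218.08 kJ/min
Outlet flows (mol/min): A 16.355, B 36.745, H₂O 36.745
Sensible, products 25→179 °C: 1433.6 kJ/min
Q = ΔH = 3449.6 kJ/min = 57.494 kW
Heat supplied = 57.494 kJ/s

Q_in = 57.5 kJ/s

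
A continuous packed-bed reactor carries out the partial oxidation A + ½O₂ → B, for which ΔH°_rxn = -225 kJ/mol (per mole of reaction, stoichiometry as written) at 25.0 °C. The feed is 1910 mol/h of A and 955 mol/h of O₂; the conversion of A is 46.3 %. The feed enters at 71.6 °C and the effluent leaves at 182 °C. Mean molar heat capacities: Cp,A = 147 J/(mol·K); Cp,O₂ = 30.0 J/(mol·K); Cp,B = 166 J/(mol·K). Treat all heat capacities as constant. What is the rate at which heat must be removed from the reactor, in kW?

Extent of reaction ξ = 0.463 × 1910 = 884.33 mol/h
Reaction term: ξ·ΔH°_rxn = 884.33 × -225 = -198970 kJ/h
Sensible, feed 71.6→25 °C: -14419 kJ/h
Outlet flows (mol/h): A 1025.7, O₂ 512.84, B 884.33
Sensible, products 25→182 °C: 49134 kJ/h
Q = ΔH = -164260 kJ/h = -45.627 kW
Heat removed = 45.627 kW

Q_out = 45.6 kW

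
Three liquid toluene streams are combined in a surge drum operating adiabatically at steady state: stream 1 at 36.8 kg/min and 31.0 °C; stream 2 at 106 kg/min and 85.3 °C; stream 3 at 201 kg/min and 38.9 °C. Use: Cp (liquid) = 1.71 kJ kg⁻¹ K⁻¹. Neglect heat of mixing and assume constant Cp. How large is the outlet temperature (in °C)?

Adiabatic, steady state ⇒ Σ ṁᵢCp,ᵢ(T_out − Tᵢ) = 0
Σ ṁᵢCp,ᵢTᵢ = 36.8×1.71×31.0 + 106×1.71×85.3 + 201×1.71×38.9 = 30783
Σ ṁᵢCp,ᵢ = 36.8×1.71 + 106×1.71 + 201×1.71 = 587.9
T_out = 30783 / 587.9 = 52.36 °C

T_out = 52.4 °C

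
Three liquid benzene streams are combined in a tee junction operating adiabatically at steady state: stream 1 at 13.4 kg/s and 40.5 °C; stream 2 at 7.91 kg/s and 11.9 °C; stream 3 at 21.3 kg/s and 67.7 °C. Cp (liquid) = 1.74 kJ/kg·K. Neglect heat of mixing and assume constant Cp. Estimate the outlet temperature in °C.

T_out = 48.8 °C

No heat crosses the boundary, so H_out = H_in.
T_out = Σ ṁᵢCp,ᵢTᵢ / Σ ṁᵢCp,ᵢ
      = 3617.2 / 74.141 = 48.788 °C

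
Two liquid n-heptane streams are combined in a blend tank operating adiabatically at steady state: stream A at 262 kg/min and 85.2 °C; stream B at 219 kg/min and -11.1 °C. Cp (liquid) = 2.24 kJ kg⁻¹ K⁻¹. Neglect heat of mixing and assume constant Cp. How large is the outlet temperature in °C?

Adiabatic, steady state ⇒ Σ ṁᵢCp,ᵢ(T_out − Tᵢ) = 0
T_out = Σ ṁᵢCp,ᵢTᵢ / Σ ṁᵢCp,ᵢ
      = 44557 / 1077.4 = 41.354 °C

T_out = 41.4 °C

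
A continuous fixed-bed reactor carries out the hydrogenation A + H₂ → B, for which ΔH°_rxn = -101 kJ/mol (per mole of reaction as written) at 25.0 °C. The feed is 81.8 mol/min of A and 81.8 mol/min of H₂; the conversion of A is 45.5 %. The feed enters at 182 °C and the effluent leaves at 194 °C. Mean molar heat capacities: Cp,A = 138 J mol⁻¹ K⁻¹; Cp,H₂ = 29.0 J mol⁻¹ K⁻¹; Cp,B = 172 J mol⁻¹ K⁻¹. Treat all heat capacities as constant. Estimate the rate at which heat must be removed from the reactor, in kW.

Q_out = 59.4 kW

Extent of reaction ξ = 0.455 × 81.8 = 37.219 mol/min
Reaction term: ξ·ΔH°_rxn = 37.219 × -101 = -3759.1 kJ/min
Sensible, feed 182→25 °C: -2144.7 kJ/min
Outlet flows (mol/min): A 44.581, H₂ 44.581, B 37.219
Sensible, products 25→194 °C: 2340.1 kJ/min
Q = ΔH = -3563.7 kJ/min = -59.396 kW
Heat removed = 59.396 kW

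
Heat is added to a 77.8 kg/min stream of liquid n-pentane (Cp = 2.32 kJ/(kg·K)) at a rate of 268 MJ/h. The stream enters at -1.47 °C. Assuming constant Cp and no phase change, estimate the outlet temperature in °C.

T_out = 23.3 °C

Q = 268 MJ/h = 4466.7 kJ/min
ΔT = Q/(ṁ·Cp) = 4466.7/(77.8×2.32) = 24.747 K
T_out = -1.47 + 24.747 = 23.277 °C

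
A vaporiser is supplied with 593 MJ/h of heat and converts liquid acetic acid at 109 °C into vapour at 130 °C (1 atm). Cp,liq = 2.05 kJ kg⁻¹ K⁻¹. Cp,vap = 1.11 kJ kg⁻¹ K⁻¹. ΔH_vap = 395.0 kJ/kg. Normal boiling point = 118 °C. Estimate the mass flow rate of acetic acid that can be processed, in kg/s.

Δh = 2.05×(118−109) + 395.0 + 1.11×(130−118) = 426.77 kJ/kg
Q = 593 MJ/h = 164.72 kJ/s = 164.72 kJ/s
ṁ = Q/Δh = 164.72 / 426.77 = 0.38597 kg/s

ṁ = 0.386 kg/s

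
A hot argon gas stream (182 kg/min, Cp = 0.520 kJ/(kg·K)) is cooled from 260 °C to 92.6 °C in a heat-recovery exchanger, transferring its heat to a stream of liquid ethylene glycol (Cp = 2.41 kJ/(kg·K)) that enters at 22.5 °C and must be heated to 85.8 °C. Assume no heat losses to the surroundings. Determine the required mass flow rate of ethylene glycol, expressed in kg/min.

ṁ_c = 104 kg/min

Heat released by hot stream: Q = 182 × 0.520 × (260 − 92.6) = 15843 kJ/min
Energy balance on cold side (adiabatic exchanger): Q = ṁ_c·Cp_c·(T_c,out − T_c,in)
ṁ_c = 15843 / [2.41 × (85.8 − 22.5)] = 103.85 kg/min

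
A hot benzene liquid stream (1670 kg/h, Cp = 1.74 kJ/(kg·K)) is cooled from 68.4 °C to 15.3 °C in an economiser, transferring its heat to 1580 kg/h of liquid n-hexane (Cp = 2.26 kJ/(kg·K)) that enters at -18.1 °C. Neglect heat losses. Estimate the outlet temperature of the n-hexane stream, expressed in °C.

T_c,out = 25.1 °C

Heat released by hot stream: Q = 1670 × 1.74 × (68.4 − 15.3) = 154300 kJ/h
Energy balance on cold side (adiabatic exchanger): Q = ṁ_c·Cp_c·(T_c,out − T_c,in)
T_c,out = -18.1 + 154300/(1580 × 2.26) = 25.111 °C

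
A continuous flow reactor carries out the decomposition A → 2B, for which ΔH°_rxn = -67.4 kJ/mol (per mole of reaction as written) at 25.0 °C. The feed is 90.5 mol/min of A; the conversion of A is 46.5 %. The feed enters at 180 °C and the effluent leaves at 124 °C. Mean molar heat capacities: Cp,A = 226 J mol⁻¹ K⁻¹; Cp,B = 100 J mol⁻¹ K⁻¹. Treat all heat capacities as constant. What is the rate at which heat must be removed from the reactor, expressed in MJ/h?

Q_out = 245 MJ/h

Extent of reaction ξ = 0.465 × 90.5 = 42.083 mol/min
Reaction term: ξ·ΔH°_rxn = 42.083 × -67.4 = -2836.4 kJ/min
Sensible, feed 180→25 °C: -3170.2 kJ/min
Outlet flows (mol/min): A 48.417, B 84.165
Sensible, products 25→124 °C: 1916.5 kJ/min
Q = ΔH = -4090 kJ/min = -68.167 kW
Heat removed = 245.4 MJ/h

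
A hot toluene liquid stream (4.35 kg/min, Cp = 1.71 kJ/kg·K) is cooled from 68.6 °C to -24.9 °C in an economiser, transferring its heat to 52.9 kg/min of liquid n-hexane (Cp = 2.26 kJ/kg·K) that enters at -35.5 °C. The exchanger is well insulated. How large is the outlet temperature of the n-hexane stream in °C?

T_c,out = -29.7 °C

Heat released by hot stream: Q = 4.35 × 1.71 × (68.6 − -24.9) = 695.5 kJ/min
Energy balance on cold side (adiabatic exchanger): Q = ṁ_c·Cp_c·(T_c,out − T_c,in)
T_c,out = -35.5 + 695.5/(52.9 × 2.26) = -29.683 °C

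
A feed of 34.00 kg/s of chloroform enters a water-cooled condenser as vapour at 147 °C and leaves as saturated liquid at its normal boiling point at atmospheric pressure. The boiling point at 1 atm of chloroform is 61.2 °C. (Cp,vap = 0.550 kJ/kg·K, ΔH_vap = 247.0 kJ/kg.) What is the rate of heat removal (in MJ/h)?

Q_c = 36000 MJ/h

vapour 147→61.2 °C: -47.19 kJ/kg
condensation at 61.2 °C: -247 kJ/kg
Δh = -47.19 + -247 = -294.19 kJ/kg
Q = ṁ·Δh = 34.00 kg/s × -294.19 kJ/kg = -10002 kJ/s
|Q| = 10002 kW = 36009 MJ/h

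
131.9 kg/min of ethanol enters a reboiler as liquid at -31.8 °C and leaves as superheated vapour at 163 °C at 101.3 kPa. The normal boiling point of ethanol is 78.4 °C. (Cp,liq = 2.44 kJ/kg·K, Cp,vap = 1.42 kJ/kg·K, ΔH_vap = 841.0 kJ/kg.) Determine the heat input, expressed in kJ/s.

liquid -31.8→78.4 °C: 268.89 kJ/kg
vaporisation at 78.4 °C: 841 kJ/kg
vapour 78.4→163 °C: 120.13 kJ/kg
Δh = 268.89 + 841 + 120.13 = 1230 kJ/kg
Q = ṁ·Δh = 131.9 kg/min × 1230 kJ/kg = 162240 kJ/min
|Q| = 2704 kW

Q = 2700 kJ/s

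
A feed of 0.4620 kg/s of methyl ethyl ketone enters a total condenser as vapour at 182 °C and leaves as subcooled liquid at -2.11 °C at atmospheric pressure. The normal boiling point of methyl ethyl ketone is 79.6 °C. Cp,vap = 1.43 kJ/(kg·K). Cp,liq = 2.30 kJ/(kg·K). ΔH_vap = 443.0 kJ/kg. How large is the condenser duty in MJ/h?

vapour 182→79.6 °C: -146.43 kJ/kg
condensation at 79.6 °C: -443 kJ/kg
liquid 79.6→-2.11 °C: -187.93 kJ/kg
Δh = -146.43 + -443 + -187.93 = -777.37 kJ/kg
Q = ṁ·Δh = 0.4620 kg/s × -777.37 kJ/kg = -359.14 kJ/s
|Q| = 359.14 kW = 1292.9 MJ/h

Q_c = 1290 MJ/h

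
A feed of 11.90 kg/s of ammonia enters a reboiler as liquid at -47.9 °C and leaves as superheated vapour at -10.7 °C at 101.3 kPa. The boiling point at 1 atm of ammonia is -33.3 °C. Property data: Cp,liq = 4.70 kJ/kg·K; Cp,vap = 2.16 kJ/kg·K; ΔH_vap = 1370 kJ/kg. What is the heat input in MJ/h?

Q = 63700 MJ/h

liquid -47.9→-33.3 °C: 68.62 kJ/kg
vaporisation at -33.3 °C: 1370 kJ/kg
vapour -33.3→-10.7 °C: 48.816 kJ/kg
Δh = 68.62 + 1370 + 48.816 = 1487.4 kJ/kg
Q = ṁ·Δh = 11.90 kg/s × 1487.4 kJ/kg = 17700 kJ/s
|Q| = 17700 kW = 63722 MJ/h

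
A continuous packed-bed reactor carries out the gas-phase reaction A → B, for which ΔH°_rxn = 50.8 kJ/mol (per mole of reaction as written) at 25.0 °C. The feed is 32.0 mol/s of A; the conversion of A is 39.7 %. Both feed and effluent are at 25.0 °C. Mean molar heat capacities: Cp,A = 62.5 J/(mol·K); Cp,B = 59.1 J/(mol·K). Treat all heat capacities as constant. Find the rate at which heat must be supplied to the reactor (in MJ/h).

Extent of reaction ξ = 0.397 × 32.0 = 12.704 mol/s
Reaction term: ξ·ΔH°_rxn = 12.704 × 50.8 = 645.36 kJ/s
Q = ΔH = 645.36 kJ/s = 645.36 kW
Heat supplied = 2323.3 MJ/h

Q_in = 2320 MJ/h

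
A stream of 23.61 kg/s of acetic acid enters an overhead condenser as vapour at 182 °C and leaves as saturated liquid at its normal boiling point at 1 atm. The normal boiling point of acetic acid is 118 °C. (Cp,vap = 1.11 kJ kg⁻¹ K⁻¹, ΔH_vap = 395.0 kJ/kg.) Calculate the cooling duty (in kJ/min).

Q_c = 660000 kJ/min

vapour 182→118 °C: -71.04 kJ/kg
condensation at 118 °C: -395 kJ/kg
Δh = -71.04 + -395 = -466.04 kJ/kg
Q = ṁ·Δh = 23.61 kg/s × -466.04 kJ/kg = -11003 kJ/s
|Q| = 11003 kW = 660190 kJ/min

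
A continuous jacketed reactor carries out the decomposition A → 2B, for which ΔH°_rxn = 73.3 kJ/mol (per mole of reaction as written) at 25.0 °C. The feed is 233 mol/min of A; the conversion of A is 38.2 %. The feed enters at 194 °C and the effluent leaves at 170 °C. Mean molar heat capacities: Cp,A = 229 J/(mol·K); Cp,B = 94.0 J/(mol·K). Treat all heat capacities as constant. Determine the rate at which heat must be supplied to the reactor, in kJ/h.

Extent of reaction ξ = 0.382 × 233 = 89.006 mol/min
Reaction term: ξ·ΔH°_rxn = 89.006 × 73.3 = 6524.1 kJ/min
Sensible, feed 194→25 °C: -9017.3 kJ/min
Outlet flows (mol/min): A 143.99, B 178.01
Sensible, products 25→170 °C: 7207.6 kJ/min
Q = ΔH = 4714.4 kJ/min = 78.574 kW
Heat supplied = 282870 kJ/h

Q_in = 283000 kJ/h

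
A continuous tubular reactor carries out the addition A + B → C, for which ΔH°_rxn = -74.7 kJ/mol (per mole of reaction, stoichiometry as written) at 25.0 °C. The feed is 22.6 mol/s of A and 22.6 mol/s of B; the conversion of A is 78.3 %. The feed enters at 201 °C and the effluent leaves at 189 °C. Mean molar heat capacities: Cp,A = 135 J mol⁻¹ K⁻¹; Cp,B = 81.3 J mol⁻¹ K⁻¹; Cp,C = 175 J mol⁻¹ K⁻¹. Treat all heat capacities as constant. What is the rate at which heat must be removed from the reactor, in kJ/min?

Extent of reaction ξ = 0.783 × 22.6 = 17.696 mol/s
Reaction term: ξ·ΔH°_rxn = 17.696 × -74.7 = -1321.9 kJ/s
Sensible, feed 201→25 °C: -860.35 kJ/s
Outlet flows (mol/s): A 4.9042, B 4.9042, C 17.696
Sensible, products 25→189 °C: 681.84 kJ/s
Q = ΔH = -1500.4 kJ/s = -1500.4 kW
Heat removed = 90024 kJ/min

Q_out = 90000 kJ/min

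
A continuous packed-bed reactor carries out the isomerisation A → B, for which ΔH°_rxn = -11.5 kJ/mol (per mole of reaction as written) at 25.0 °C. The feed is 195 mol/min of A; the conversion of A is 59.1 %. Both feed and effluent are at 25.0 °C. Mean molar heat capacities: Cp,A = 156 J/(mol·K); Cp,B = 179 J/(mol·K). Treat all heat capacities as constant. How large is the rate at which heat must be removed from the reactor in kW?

Extent of reaction ξ = 0.591 × 195 = 115.24 mol/min
Reaction term: ξ·ΔH°_rxn = 115.24 × -11.5 = -1325.3 kJ/min
Q = ΔH = -1325.3 kJ/min = -22.089 kW
Heat removed = 22.089 kW

Q_out = 22.1 kW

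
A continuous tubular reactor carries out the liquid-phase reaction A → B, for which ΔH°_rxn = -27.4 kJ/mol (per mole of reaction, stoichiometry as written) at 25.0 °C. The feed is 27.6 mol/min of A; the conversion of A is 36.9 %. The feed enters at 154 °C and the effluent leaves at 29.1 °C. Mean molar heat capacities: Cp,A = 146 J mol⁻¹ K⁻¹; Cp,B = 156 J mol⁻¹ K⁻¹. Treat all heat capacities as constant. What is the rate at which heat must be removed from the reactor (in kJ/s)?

Q_out = 13.0 kJ/s

Extent of reaction ξ = 0.369 × 27.6 = 10.184 mol/min
Reaction term: ξ·ΔH°_rxn = 10.184 × -27.4 = -279.05 kJ/min
Sensible, feed 154→25 °C: -519.82 kJ/min
Outlet flows (mol/min): A 17.416, B 10.184
Sensible, products 25→29.1 °C: 16.939 kJ/min
Q = ΔH = -781.93 kJ/min = -13.032 kW
Heat removed = 13.032 kJ/s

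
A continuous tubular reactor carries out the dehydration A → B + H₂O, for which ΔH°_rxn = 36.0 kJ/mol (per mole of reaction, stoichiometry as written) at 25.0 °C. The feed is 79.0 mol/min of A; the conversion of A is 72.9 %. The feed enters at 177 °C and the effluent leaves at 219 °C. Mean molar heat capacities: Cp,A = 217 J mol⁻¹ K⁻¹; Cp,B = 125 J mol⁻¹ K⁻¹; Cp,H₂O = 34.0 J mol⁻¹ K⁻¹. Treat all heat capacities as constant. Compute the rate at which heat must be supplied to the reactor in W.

Q_in = 35800 W

Extent of reaction ξ = 0.729 × 79.0 = 57.591 mol/min
Reaction term: ξ·ΔH°_rxn = 57.591 × 36.0 = 2073.3 kJ/min
Sensible, feed 177→25 °C: -2605.7 kJ/min
Outlet flows (mol/min): A 21.409, B 57.591, H₂O 57.591
Sensible, products 25→219 °C: 2677.7 kJ/min
Q = ΔH = 2145.3 kJ/min = 35.754 kW
Heat supplied = 35754 W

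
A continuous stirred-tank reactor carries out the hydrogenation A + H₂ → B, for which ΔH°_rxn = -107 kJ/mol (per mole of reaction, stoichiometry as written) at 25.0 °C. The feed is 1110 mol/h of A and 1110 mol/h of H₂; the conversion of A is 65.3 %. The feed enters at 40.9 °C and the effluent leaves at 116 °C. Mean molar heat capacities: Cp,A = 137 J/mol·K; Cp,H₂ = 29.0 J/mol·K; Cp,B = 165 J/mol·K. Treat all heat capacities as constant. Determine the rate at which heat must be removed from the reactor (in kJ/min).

Extent of reaction ξ = 0.653 × 1110 = 724.83 mol/h
Reaction term: ξ·ΔH°_rxn = 724.83 × -107 = -77557 kJ/h
Sensible, feed 40.9→25 °C: -2929.7 kJ/h
Outlet flows (mol/h): A 385.17, H₂ 385.17, B 724.83
Sensible, products 25→116 °C: 16702 kJ/h
Q = ΔH = -63785 kJ/h = -17.718 kW
Heat removed = 1063.1 kJ/min

Q_out = 1060 kJ/min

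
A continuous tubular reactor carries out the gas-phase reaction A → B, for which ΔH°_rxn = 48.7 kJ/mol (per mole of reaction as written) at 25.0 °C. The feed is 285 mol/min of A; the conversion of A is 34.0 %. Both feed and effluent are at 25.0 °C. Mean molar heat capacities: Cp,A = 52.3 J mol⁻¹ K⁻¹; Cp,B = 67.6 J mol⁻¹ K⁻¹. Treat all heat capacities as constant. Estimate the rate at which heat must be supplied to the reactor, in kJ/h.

Extent of reaction ξ = 0.340 × 285 = 96.9 mol/min
Reaction term: ξ·ΔH°_rxn = 96.9 × 48.7 = 4719 kJ/min
Q = ΔH = 4719 kJ/min = 78.651 kW
Heat supplied = 283140 kJ/h

Q_in = 283000 kJ/h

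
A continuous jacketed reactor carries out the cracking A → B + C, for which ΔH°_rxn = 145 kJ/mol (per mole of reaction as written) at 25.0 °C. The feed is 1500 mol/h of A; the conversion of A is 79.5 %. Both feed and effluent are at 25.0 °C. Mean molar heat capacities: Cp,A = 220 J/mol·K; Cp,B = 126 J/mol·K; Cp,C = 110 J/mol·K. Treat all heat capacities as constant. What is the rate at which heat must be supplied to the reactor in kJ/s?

Extent of reaction ξ = 0.795 × 1500 = 1192.5 mol/h
Reaction term: ξ·ΔH°_rxn = 1192.5 × 145 = 172910 kJ/h
Q = ΔH = 172910 kJ/h = 48.031 kW
Heat supplied = 48.031 kJ/s

Q_in = 48.0 kJ/s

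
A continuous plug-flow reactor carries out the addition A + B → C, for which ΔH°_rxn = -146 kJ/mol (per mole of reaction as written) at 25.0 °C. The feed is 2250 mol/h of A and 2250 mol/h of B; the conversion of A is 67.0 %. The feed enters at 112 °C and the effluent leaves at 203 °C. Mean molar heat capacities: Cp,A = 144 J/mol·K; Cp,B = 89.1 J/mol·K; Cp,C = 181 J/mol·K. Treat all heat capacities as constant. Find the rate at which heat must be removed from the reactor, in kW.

Q_out = 51.8 kW

Extent of reaction ξ = 0.670 × 2250 = 1507.5 mol/h
Reaction term: ξ·ΔH°_rxn = 1507.5 × -146 = -220100 kJ/h
Sensible, feed 112→25 °C: -45629 kJ/h
Outlet flows (mol/h): A 742.5, B 742.5, C 1507.5
Sensible, products 25→203 °C: 79376 kJ/h
Q = ΔH = -186350 kJ/h = -51.763 kW
Heat removed = 51.763 kW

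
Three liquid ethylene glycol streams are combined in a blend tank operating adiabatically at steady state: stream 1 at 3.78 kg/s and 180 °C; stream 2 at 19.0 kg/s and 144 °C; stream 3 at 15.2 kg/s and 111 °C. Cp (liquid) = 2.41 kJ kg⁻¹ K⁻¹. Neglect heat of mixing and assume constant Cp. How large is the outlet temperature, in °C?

Adiabatic, steady state ⇒ Σ ṁᵢCp,ᵢ(T_out − Tᵢ) = 0
Σ ṁᵢCp,ᵢTᵢ = 3.78×2.41×180 + 19.0×2.41×144 + 15.2×2.41×111 = 12300
Σ ṁᵢCp,ᵢ = 3.78×2.41 + 19.0×2.41 + 15.2×2.41 = 91.532
T_out = 12300 / 91.532 = 134.38 °C

T_out = 134 °C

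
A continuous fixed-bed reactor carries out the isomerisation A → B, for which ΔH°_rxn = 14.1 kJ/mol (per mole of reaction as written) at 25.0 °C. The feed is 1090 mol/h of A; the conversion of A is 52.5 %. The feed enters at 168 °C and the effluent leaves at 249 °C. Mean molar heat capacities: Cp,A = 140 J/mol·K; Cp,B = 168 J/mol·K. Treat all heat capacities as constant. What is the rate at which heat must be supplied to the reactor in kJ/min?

Q_in = 400 kJ/min

Extent of reaction ξ = 0.525 × 1090 = 572.25 mol/h
Reaction term: ξ·ΔH°_rxn = 572.25 × 14.1 = 8068.7 kJ/h
Sensible, feed 168→25 °C: -21822 kJ/h
Outlet flows (mol/h): A 517.75, B 572.25
Sensible, products 25→249 °C: 37772 kJ/h
Q = ΔH = 24018 kJ/h = 6.6718 kW
Heat supplied = 400.31 kJ/min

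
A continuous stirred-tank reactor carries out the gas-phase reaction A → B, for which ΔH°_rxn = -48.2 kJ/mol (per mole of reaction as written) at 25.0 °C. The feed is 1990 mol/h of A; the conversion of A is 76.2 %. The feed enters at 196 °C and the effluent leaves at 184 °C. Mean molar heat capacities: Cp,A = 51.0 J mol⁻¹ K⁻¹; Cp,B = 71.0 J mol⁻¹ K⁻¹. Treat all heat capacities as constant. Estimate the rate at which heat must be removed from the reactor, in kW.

Q_out = 19.3 kW

Extent of reaction ξ = 0.762 × 1990 = 1516.4 mol/h
Reaction term: ξ·ΔH°_rxn = 1516.4 × -48.2 = -73090 kJ/h
Sensible, feed 196→25 °C: -17355 kJ/h
Outlet flows (mol/h): A 473.62, B 1516.4
Sensible, products 25→184 °C: 20959 kJ/h
Q = ΔH = -69485 kJ/h = -19.301 kW
Heat removed = 19.301 kW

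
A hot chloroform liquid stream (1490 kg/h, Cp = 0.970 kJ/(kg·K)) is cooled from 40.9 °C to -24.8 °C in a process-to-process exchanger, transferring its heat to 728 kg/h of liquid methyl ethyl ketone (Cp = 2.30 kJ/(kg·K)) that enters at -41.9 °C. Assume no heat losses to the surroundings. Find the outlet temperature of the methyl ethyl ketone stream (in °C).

T_c,out = 14.8 °C

Heat released by hot stream: Q = 1490 × 0.970 × (40.9 − -24.8) = 94956 kJ/h
Energy balance on cold side (adiabatic exchanger): Q = ṁ_c·Cp_c·(T_c,out − T_c,in)
T_c,out = -41.9 + 94956/(728 × 2.30) = 14.811 °C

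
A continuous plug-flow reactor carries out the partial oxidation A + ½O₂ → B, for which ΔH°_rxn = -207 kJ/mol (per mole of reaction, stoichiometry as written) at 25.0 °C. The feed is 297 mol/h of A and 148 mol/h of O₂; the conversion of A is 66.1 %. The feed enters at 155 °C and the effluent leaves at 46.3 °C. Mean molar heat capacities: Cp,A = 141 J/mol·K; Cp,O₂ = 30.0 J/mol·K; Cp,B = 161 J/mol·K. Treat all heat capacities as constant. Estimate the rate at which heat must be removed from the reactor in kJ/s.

Extent of reaction ξ = 0.661 × 297 = 196.32 mol/h
Reaction term: ξ·ΔH°_rxn = 196.32 × -207 = -40638 kJ/h
Sensible, feed 155→25 °C: -6021.2 kJ/h
Outlet flows (mol/h): A 100.68, O₂ 49.841, B 196.32
Sensible, products 25→46.3 °C: 1007.5 kJ/h
Q = ΔH = -45651 kJ/h = -12.681 kW
Heat removed = 12.681 kJ/s

Q_out = 12.7 kJ/s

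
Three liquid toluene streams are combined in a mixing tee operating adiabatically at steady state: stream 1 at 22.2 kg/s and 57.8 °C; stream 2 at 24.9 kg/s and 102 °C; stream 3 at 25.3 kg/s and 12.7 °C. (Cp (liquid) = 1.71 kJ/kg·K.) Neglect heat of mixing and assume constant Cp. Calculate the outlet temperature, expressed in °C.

No heat crosses the boundary, so H_out = H_in.
Σ ṁᵢCp,ᵢTᵢ = 22.2×1.71×57.8 + 24.9×1.71×102 + 25.3×1.71×12.7 = 7086.7
Σ ṁᵢCp,ᵢ = 22.2×1.71 + 24.9×1.71 + 25.3×1.71 = 123.8
T_out = 7086.7 / 123.8 = 57.241 °C

T_out = 57.2 °C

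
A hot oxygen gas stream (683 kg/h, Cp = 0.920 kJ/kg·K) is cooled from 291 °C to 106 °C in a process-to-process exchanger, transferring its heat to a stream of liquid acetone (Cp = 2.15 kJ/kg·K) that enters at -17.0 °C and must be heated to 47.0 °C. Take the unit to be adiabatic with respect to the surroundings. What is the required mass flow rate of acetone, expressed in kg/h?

ṁ_c = 845 kg/h

Heat released by hot stream: Q = 683 × 0.920 × (291 − 106) = 116250 kJ/h
Energy balance on cold side (adiabatic exchanger): Q = ṁ_c·Cp_c·(T_c,out − T_c,in)
ṁ_c = 116250 / [2.15 × (47.0 − -17.0)] = 844.82 kg/h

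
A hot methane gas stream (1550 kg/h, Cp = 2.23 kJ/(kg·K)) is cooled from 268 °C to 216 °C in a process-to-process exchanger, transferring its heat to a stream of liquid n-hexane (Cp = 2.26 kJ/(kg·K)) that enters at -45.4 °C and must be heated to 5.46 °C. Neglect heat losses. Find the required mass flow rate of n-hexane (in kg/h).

ṁ_c = 1560 kg/h

Heat released by hot stream: Q = 1550 × 2.23 × (268 − 216) = 179740 kJ/h
Energy balance on cold side (adiabatic exchanger): Q = ṁ_c·Cp_c·(T_c,out − T_c,in)
ṁ_c = 179740 / [2.26 × (5.46 − -45.4)] = 1563.7 kg/h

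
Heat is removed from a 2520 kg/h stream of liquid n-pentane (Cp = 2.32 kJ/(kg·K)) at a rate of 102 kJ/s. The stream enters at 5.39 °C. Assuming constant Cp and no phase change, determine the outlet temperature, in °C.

T_out = -57.4 °C

Q = 102 kJ/s = 367200 kJ/h
ΔT = Q/(ṁ·Cp) = 367200/(2520×2.32) = 62.808 K
T_out = 5.39 − 62.808 = -57.418 °C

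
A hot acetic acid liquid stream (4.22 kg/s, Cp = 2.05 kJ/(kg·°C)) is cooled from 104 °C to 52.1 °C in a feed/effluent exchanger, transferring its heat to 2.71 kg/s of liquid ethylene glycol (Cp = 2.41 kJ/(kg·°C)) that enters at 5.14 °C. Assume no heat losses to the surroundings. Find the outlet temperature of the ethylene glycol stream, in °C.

T_c,out = 73.9 °C

Heat released by hot stream: Q = 4.22 × 2.05 × (104 − 52.1) = 448.99 kJ/s
Energy balance on cold side (adiabatic exchanger): Q = ṁ_c·Cp_c·(T_c,out − T_c,in)
T_c,out = 5.14 + 448.99/(2.71 × 2.41) = 73.886 °C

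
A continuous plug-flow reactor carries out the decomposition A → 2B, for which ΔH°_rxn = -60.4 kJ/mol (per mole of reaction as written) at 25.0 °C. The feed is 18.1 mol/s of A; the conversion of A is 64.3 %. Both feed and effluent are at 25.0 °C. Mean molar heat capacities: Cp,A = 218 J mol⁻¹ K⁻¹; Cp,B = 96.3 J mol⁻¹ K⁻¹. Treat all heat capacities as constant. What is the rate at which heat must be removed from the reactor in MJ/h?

Extent of reaction ξ = 0.643 × 18.1 = 11.638 mol/s
Reaction term: ξ·ΔH°_rxn = 11.638 × -60.4 = -702.95 kJ/s
Q = ΔH = -702.95 kJ/s = -702.95 kW
Heat removed = 2530.6 MJ/h

Q_out = 2530 MJ/h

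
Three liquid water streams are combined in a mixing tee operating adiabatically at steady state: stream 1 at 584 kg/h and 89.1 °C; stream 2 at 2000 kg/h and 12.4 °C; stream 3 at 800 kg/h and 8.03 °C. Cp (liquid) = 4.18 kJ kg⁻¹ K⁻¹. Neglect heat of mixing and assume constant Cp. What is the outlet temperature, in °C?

Energy balance with Q = 0: Σ ṁᵢCp,ᵢ(T_out − Tᵢ) = 0
T_out = Σ ṁᵢCp,ᵢTᵢ / Σ ṁᵢCp,ᵢ
      = 348020 / 14145 = 24.604 °C

T_out = 24.6 °C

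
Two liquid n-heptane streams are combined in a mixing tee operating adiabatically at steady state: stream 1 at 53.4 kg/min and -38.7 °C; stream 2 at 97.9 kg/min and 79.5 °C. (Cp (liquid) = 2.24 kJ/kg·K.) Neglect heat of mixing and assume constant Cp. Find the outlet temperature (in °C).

T_out = 37.8 °C

No heat crosses the boundary, so H_out = H_in.
Σ ṁᵢCp,ᵢTᵢ = 53.4×2.24×-38.7 + 97.9×2.24×79.5 = 12805
Σ ṁᵢCp,ᵢ = 53.4×2.24 + 97.9×2.24 = 338.91
T_out = 12805 / 338.91 = 37.782 °C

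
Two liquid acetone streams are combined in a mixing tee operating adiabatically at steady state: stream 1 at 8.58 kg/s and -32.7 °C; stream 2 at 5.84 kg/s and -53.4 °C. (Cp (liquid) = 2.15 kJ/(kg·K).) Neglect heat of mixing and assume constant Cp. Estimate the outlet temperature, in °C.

No heat crosses the boundary, so H_out = H_in.
T_out = Σ ṁᵢCp,ᵢTᵢ / Σ ṁᵢCp,ᵢ
      = -1273.7 / 31.003 = -41.083 °C

T_out = -41.1 °C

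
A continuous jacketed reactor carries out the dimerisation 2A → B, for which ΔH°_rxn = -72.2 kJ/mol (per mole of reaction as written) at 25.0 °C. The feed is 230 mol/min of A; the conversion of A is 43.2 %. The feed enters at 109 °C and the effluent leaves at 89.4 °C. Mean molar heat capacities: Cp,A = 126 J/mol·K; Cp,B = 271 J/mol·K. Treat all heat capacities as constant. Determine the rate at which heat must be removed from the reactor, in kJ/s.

Extent of reaction ξ = 0.432 × 230 / 2 = 49.68 mol/min
Reaction term: ξ·ΔH°_rxn = 49.68 × -72.2 = -3586.9 kJ/min
Sensible, feed 109→25 °C: -2434.3 kJ/min
Outlet flows (mol/min): A 130.64, B 49.68
Sensible, products 25→89.4 °C: 1927.1 kJ/min
Q = ΔH = -4094.1 kJ/min = -68.235 kW
Heat removed = 68.235 kJ/s

Q_out = 68.2 kJ/s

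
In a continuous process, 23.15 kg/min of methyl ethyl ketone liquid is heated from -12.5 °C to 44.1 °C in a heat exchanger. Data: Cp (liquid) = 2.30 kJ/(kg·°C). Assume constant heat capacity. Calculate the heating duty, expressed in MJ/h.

Q = 181 MJ/h

Q = ṁ·Cp·ΔT = 23.15 × 2.30 × (44.1 − -12.5) = 3013.7 kJ/min
Converting: 3013.7 / 60 s = 50.228 kW
Heating duty = 180.82 MJ/h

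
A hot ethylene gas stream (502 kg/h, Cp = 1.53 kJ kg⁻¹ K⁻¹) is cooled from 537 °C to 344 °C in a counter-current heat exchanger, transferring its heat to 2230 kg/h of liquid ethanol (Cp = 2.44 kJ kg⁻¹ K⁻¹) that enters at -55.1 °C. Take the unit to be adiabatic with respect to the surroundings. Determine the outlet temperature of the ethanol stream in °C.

Heat released by hot stream: Q = 502 × 1.53 × (537 − 344) = 148240 kJ/h
Energy balance on cold side (adiabatic exchanger): Q = ṁ_c·Cp_c·(T_c,out − T_c,in)
T_c,out = -55.1 + 148240/(2230 × 2.44) = -27.857 °C

T_c,out = -27.9 °C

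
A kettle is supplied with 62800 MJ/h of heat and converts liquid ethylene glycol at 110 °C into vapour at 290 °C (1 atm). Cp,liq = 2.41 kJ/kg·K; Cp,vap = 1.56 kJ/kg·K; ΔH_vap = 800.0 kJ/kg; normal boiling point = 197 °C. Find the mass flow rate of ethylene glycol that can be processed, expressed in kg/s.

ṁ = 15.1 kg/s

Δh = 2.41×(197−110) + 800.0 + 1.56×(290−197) = 1154.8 kJ/kg
Q = 62800 MJ/h = 17444 kJ/s = 17444 kJ/s
ṁ = Q/Δh = 17444 / 1154.8 = 15.107 kg/s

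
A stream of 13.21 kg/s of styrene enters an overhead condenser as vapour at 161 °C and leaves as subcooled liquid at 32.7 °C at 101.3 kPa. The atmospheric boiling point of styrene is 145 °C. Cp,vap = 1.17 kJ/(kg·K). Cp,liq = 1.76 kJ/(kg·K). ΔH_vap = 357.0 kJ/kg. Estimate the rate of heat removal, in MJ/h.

vapour 161→145 °C: -18.72 kJ/kg
condensation at 145 °C: -357 kJ/kg
liquid 145→32.7 °C: -197.65 kJ/kg
Δh = -18.72 + -357 + -197.65 = -573.37 kJ/kg
Q = ṁ·Δh = 13.21 kg/s × -573.37 kJ/kg = -7574.2 kJ/s
|Q| = 7574.2 kW = 27267 MJ/h

Q_c = 27300 MJ/h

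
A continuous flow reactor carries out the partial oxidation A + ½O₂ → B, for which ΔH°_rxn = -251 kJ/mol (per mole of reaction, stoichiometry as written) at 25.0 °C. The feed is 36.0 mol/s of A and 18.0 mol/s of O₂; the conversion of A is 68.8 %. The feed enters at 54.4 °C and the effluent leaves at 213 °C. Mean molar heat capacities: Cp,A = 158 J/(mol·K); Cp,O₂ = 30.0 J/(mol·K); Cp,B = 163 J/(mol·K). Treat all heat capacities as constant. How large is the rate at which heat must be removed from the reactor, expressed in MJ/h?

Q_out = 19000 MJ/h

Extent of reaction ξ = 0.688 × 36.0 = 24.768 mol/s
Reaction term: ξ·ΔH°_rxn = 24.768 × -251 = -6216.8 kJ/s
Sensible, feed 54.4→25 °C: -183.1 kJ/s
Outlet flows (mol/s): A 11.232, O₂ 5.616, B 24.768
Sensible, products 25→213 °C: 1124.3 kJ/s
Q = ΔH = -5275.6 kJ/s = -5275.6 kW
Heat removed = 18992 MJ/h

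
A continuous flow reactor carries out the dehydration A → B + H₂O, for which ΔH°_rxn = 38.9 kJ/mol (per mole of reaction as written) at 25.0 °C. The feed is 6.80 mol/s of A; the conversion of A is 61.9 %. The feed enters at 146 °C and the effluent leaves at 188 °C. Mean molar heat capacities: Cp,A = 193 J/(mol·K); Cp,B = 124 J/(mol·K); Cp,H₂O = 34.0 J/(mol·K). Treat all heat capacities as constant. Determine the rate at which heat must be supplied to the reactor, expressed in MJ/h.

Extent of reaction ξ = 0.619 × 6.80 = 4.2092 mol/s
Reaction term: ξ·ΔH°_rxn = 4.2092 × 38.9 = 163.74 kJ/s
Sensible, feed 146→25 °C: -158.8 kJ/s
Outlet flows (mol/s): A 2.5908, B 4.2092, H₂O 4.2092
Sensible, products 25→188 °C: 189.91 kJ/s
Q = ΔH = 194.85 kJ/s = 194.85 kW
Heat supplied = 701.44 MJ/h

Q_in = 701 MJ/h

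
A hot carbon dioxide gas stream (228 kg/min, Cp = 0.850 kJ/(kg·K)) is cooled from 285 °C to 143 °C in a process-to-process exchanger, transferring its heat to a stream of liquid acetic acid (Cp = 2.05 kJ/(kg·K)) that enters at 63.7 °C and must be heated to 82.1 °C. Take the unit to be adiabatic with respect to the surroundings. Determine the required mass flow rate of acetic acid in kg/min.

Heat released by hot stream: Q = 228 × 0.850 × (285 − 143) = 27520 kJ/min
Energy balance on cold side (adiabatic exchanger): Q = ṁ_c·Cp_c·(T_c,out − T_c,in)
ṁ_c = 27520 / [2.05 × (82.1 − 63.7)] = 729.58 kg/min

ṁ_c = 730 kg/min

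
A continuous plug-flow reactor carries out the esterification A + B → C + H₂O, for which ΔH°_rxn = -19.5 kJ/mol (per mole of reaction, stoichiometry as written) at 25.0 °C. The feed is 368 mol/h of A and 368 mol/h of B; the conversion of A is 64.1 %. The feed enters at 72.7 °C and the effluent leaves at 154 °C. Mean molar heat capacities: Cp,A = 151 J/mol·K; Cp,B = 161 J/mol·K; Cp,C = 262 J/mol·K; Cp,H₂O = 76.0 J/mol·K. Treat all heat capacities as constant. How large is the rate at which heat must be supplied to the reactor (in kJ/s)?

Q_in = 1.53 kJ/s

Extent of reaction ξ = 0.641 × 368 = 235.89 mol/h
Reaction term: ξ·ΔH°_rxn = 235.89 × -19.5 = -4599.8 kJ/h
Sensible, feed 72.7→25 °C: -5476.7 kJ/h
Outlet flows (mol/h): A 132.11, B 132.11, C 235.89, H₂O 235.89
Sensible, products 25→154 °C: 15602 kJ/h
Q = ΔH = 5525.9 kJ/h = 1.535 kW
Heat supplied = 1.535 kJ/s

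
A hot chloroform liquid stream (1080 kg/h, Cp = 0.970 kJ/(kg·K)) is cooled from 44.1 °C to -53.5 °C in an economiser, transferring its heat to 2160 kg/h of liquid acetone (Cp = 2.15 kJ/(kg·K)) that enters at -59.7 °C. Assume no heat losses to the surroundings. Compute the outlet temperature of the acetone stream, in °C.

T_c,out = -37.7 °C

Heat released by hot stream: Q = 1080 × 0.970 × (44.1 − -53.5) = 102250 kJ/h
Energy balance on cold side (adiabatic exchanger): Q = ṁ_c·Cp_c·(T_c,out − T_c,in)
T_c,out = -59.7 + 102250/(2160 × 2.15) = -37.683 °C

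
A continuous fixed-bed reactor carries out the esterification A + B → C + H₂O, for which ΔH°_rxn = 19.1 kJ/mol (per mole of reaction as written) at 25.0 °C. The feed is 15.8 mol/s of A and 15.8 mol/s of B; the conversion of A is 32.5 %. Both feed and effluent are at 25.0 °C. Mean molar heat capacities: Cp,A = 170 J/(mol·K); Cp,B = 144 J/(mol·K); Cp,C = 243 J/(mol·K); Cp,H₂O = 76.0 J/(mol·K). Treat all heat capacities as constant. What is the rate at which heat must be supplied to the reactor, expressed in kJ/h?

Q_in = 353000 kJ/h

Extent of reaction ξ = 0.325 × 15.8 = 5.135 mol/s
Reaction term: ξ·ΔH°_rxn = 5.135 × 19.1 = 98.079 kJ/s
Q = ΔH = 98.079 kJ/s = 98.079 kW
Heat supplied = 353080 kJ/h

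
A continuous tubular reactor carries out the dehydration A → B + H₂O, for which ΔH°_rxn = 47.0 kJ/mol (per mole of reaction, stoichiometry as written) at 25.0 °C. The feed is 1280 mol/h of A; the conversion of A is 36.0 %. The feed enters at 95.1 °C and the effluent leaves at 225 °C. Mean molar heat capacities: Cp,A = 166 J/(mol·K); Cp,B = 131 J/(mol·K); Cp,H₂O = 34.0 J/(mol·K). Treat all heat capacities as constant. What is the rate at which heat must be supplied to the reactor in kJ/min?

Extent of reaction ξ = 0.360 × 1280 = 460.8 mol/h
Reaction term: ξ·ΔH°_rxn = 460.8 × 47.0 = 21658 kJ/h
Sensible, feed 95.1→25 °C: -14895 kJ/h
Outlet flows (mol/h): A 819.2, B 460.8, H₂O 460.8
Sensible, products 25→225 °C: 42404 kJ/h
Q = ΔH = 49167 kJ/h = 13.657 kW
Heat supplied = 819.44 kJ/min

Q_in = 819 kJ/min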